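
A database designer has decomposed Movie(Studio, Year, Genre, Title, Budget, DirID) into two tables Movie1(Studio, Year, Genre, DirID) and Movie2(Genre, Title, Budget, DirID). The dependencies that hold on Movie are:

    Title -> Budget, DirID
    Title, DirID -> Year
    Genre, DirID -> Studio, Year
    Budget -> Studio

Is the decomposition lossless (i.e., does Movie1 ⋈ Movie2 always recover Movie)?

Yes

Common attributes: Movie1 ∩ Movie2 = {Genre, DirID}.
Closure of {Genre, DirID}: Genre, DirID → Studio, Year applies, adding Studio, Year. So (Genre, DirID)⁺ = {Studio, Year, Genre, DirID}.
This closure contains every attribute of Movie1, so Movie1 ∩ Movie2 → Movie1. The join is lossless.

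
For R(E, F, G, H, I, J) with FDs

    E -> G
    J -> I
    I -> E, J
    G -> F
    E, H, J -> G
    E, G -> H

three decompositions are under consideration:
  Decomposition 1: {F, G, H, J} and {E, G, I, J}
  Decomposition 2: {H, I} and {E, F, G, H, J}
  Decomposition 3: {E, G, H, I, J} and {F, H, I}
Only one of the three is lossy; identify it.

Decomposition 2

Decomposition 1: common = {G, J}, closure = {E, F, G, H, I, J} → lossless.
Decomposition 2: common = {H}, closure = {H} → lossy.
Decomposition 3: common = {H, I}, closure = {E, F, G, H, I, J} → lossless.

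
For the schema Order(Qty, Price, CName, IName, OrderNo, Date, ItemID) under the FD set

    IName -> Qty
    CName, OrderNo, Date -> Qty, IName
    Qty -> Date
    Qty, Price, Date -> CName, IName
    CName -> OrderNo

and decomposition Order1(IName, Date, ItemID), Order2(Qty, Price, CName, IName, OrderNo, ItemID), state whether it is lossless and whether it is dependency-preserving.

Lossless test: (IName, ItemID)⁺ = {Qty, IName, Date, ItemID}, which contains all of one fragment — lossless.
Dependency preservation: the restricted closure of {CName, OrderNo, Date} across the fragments never reaches {Qty, IName}, so CName, OrderNo, Date → Qty, IName cannot be enforced without a join — not preserved.

lossless but not dependency-preserving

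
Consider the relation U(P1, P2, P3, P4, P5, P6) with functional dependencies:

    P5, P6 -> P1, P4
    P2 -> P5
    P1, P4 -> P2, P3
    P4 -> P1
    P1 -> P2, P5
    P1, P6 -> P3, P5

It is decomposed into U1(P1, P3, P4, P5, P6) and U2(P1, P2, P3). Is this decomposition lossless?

Common attributes: U1 ∩ U2 = {P1, P3}.
Closure of {P1, P3}: P1 → P2, P5 applies, adding P2, P5. So (P1, P3)⁺ = {P1, P2, P3, P5}.
This closure contains every attribute of U2, so U1 ∩ U2 → U2. The join is lossless.

Yes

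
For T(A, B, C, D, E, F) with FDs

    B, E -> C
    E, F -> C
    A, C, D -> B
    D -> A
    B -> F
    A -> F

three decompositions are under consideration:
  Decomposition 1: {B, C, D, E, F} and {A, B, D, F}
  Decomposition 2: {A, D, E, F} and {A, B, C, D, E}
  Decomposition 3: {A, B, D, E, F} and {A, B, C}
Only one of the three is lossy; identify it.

Decomposition 3

Decomposition 1: common = {B, D, F}, closure = {A, B, D, F} → lossless.
Decomposition 2: common = {A, D, E}, closure = {A, B, C, D, E, F} → lossless.
Decomposition 3: common = {A, B}, closure = {A, B, F} → lossy.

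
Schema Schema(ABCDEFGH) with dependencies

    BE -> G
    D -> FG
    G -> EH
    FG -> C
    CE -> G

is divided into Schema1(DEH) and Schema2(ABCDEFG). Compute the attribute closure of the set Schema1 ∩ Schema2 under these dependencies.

CDEFGH

Schema1 ∩ Schema2 = {DE}.
D → FG applies, adding FG
G → EH applies, adding H
FG → C applies, adding C
Closure: {CDEFGH}.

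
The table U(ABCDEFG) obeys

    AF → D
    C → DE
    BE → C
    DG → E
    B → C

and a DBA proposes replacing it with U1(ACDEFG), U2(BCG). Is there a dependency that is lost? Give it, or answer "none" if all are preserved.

none

AF → D lies within U1.
C → DE lies within U1.
BE → C: restricted closure across fragments reaches C.
DG → E lies within U1.
B → C lies within U2.
Every dependency is enforceable on the fragments, so the decomposition is dependency-preserving.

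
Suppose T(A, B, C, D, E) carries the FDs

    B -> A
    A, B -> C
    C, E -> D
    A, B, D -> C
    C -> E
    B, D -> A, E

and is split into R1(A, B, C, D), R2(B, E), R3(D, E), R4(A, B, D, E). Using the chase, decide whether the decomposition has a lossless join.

Chase test. Columns are A, B, C, D, E; row i has aⱼ where attribute j ∈ Ri, else bᵢⱼ.
Initial tableau (one row per fragment):
  row 1: a1 a2 a3 a4 b15
  row 2: b21 a2 b23 b24 a5
  row 3: b31 b32 b33 a4 a5
  row 4: a1 a2 b43 a4 a5
Rows 1 and 2 agree on B; apply B→A and equate their A entries.
Rows 1 and 2 agree on A, B; apply A, B→C and equate their C entries.
Rows 1 and 4 agree on A, B; apply A, B→C and equate their C entries.
Rows 2 and 4 agree on C, E; apply C, E→D and equate their D entries.
Rows 1 and 2 agree on C; apply C→E and equate their E entries.
Row 1 is now all distinguished symbols — the join is lossless.

Yes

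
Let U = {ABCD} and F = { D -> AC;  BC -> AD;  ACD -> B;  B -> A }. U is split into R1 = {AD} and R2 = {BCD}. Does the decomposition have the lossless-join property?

Common attributes: R1 ∩ R2 = {D}.
Closure of {D}: D → AC applies, adding AC; ACD → B applies, adding B. So (D)⁺ = {ABCD}.
This closure contains every attribute of R1, so R1 ∩ R2 → R1. The join is lossless.

Yes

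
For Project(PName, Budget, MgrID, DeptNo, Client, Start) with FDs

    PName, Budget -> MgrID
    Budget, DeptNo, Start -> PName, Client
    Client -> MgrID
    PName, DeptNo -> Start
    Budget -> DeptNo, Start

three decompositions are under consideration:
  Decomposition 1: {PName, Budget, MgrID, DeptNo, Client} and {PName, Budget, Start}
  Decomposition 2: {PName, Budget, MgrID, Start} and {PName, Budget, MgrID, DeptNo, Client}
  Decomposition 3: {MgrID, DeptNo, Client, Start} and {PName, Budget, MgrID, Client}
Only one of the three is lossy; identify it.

Decomposition 3

Decomposition 1: common = {PName, Budget}, closure = {PName, Budget, MgrID, DeptNo, Client, Start} → lossless.
Decomposition 2: common = {PName, Budget, MgrID}, closure = {PName, Budget, MgrID, DeptNo, Client, Start} → lossless.
Decomposition 3: common = {MgrID, Client}, closure = {MgrID, Client} → lossy.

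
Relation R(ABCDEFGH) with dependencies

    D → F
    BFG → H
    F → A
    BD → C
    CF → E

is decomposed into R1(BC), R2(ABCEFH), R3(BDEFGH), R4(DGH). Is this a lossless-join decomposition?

Chase test. Columns are ABCDEFGH; row i has aⱼ where attribute j ∈ Ri, else bᵢⱼ.
Initial tableau (one row per fragment):
  row 1: b11 a2 a3 b14 b15 b16 b17 b18
  row 2: a1 a2 a3 b24 a5 a6 b27 a8
  row 3: b31 a2 b33 a4 a5 a6 a7 a8
  row 4: b41 b42 b43 a4 b45 b46 a7 a8
Rows 3 and 4 agree on D; apply D→F and equate their F entries.
Rows 2 and 3 agree on F; apply F→A and equate their A entries.
Rows 2 and 4 agree on F; apply F→A and equate their A entries.
No row becomes fully distinguished — the join is lossy.

No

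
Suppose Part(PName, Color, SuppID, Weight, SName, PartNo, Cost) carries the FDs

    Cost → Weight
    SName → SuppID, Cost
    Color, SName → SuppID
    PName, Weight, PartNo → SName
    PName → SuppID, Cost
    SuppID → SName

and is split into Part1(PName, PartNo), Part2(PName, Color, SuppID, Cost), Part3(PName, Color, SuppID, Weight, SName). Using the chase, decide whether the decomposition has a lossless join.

Chase test. Columns are PName, Color, SuppID, Weight, SName, PartNo, Cost; row i has aⱼ where attribute j ∈ Parti, else bᵢⱼ.
Initial tableau (one row per fragment):
  row 1: a1 b12 b13 b14 b15 a6 b17
  row 2: a1 a2 a3 b24 b25 b26 a7
  row 3: a1 a2 a3 a4 a5 b36 b37
Rows 1 and 2 agree on PName; apply PName→SuppID, Cost and equate their SuppID, Cost entries.
Rows 1 and 3 agree on PName; apply PName→SuppID, Cost and equate their SuppID, Cost entries.
Rows 1 and 2 agree on SuppID; apply SuppID→SName and equate their SName entries.
Rows 1 and 3 agree on SuppID; apply SuppID→SName and equate their SName entries.
Rows 1 and 2 agree on Cost; apply Cost→Weight and equate their Weight entries.
Rows 1 and 3 agree on Cost; apply Cost→Weight and equate their Weight entries.
No row becomes fully distinguished — the join is lossy.

No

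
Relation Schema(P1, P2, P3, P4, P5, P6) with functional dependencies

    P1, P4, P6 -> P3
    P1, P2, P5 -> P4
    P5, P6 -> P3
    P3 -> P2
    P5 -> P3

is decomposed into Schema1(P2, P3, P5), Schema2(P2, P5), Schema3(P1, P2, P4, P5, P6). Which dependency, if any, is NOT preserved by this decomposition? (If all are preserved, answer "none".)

P1, P4, P6 -> P3

Check P1, P4, P6 → P3: no single fragment contains all of {P1, P3, P4, P6}, and the restricted closure of {P1, P4, P6} across the fragments never reaches {P3}.
P1, P2, P5 → P4 is preserved.
P5, P6 → P3 is preserved.
P3 → P2 is preserved.
P5 → P3 is preserved.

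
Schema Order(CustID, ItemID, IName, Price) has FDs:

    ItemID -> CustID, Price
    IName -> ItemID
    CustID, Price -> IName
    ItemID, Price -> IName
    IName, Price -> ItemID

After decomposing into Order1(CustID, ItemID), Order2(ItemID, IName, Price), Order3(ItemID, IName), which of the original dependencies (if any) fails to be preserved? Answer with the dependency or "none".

Check CustID, Price → IName: no single fragment contains all of {CustID, IName, Price}, and the restricted closure of {CustID, Price} across the fragments never reaches {IName}.
ItemID → CustID, Price is preserved.
IName → ItemID is preserved.
ItemID, Price → IName is preserved.
IName, Price → ItemID is preserved.

CustID, Price -> IName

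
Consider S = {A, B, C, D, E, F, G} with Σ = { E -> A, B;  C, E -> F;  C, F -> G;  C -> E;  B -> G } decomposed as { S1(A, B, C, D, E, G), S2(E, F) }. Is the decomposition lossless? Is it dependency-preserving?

lossy and not dependency-preserving

Lossless test: (E)⁺ = {A, B, E, G}, which is a superkey of neither fragment — lossy.
Dependency preservation: the restricted closure of {C, E} across the fragments never reaches {F}, so C, E → F cannot be enforced without a join — not preserved.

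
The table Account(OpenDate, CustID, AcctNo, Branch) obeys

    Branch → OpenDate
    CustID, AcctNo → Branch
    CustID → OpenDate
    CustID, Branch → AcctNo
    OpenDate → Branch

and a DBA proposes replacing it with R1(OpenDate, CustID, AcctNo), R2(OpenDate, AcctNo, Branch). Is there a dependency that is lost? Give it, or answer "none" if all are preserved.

Branch → OpenDate lies within R2.
CustID, AcctNo → Branch: restricted closure across fragments reaches Branch.
CustID → OpenDate lies within R1.
CustID, Branch → AcctNo: restricted closure across fragments reaches AcctNo.
OpenDate → Branch lies within R2.
Every dependency is enforceable on the fragments, so the decomposition is dependency-preserving.

none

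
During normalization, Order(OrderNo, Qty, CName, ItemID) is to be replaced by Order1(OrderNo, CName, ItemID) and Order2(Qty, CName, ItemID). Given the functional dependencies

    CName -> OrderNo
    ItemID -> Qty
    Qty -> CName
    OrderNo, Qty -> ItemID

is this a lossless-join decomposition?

Yes

Common attributes: Order1 ∩ Order2 = {CName, ItemID}.
Closure of {CName, ItemID}: CName → OrderNo applies, adding OrderNo; ItemID → Qty applies, adding Qty. So (CName, ItemID)⁺ = {OrderNo, Qty, CName, ItemID}.
This closure contains every attribute of Order1, so Order1 ∩ Order2 → Order1. The join is lossless.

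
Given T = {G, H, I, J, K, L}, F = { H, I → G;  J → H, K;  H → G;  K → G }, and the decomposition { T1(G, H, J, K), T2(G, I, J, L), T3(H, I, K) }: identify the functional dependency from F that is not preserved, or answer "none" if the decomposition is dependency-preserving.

none

H, I → G: restricted closure across fragments reaches G.
J → H, K lies within T1.
H → G lies within T1.
K → G lies within T1.
Every dependency is enforceable on the fragments, so the decomposition is dependency-preserving.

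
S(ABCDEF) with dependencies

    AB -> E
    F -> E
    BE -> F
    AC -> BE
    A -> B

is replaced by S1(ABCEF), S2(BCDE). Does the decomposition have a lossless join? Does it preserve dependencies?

Lossless test: (BCE)⁺ = {BCEF}, which is a superkey of neither fragment — lossy.
Dependency preservation: every FD's attributes lie within a single fragment, so each can be enforced locally — preserved.

lossy but dependency-preserving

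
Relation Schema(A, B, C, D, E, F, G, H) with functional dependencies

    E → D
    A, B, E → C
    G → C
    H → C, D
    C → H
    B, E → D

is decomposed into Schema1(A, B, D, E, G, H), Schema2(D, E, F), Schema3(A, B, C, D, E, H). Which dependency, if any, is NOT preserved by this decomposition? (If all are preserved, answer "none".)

none

E → D lies within Schema1.
A, B, E → C lies within Schema3.
G → C: restricted closure across fragments reaches C.
H → C, D lies within Schema3.
C → H lies within Schema3.
B, E → D lies within Schema1.
Every dependency is enforceable on the fragments, so the decomposition is dependency-preserving.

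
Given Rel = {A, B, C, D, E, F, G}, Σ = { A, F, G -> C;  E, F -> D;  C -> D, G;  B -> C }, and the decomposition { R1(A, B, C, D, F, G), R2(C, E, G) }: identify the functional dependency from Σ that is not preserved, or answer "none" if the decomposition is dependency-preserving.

E, F -> D

Check E, F → D: no single fragment contains all of {D, E, F}, and the restricted closure of {E, F} across the fragments never reaches {D}.
A, F, G → C is preserved.
C → D, G is preserved.
B → C is preserved.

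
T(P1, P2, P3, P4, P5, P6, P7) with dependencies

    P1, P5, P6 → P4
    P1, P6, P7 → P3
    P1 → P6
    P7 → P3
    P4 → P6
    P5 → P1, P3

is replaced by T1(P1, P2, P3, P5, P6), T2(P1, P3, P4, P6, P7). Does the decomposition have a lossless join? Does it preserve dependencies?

lossy and not dependency-preserving

Lossless test: (P1, P3, P6)⁺ = {P1, P3, P6}, which is a superkey of neither fragment — lossy.
Dependency preservation: the restricted closure of {P1, P5, P6} across the fragments never reaches {P4}, so P1, P5, P6 → P4 cannot be enforced without a join — not preserved.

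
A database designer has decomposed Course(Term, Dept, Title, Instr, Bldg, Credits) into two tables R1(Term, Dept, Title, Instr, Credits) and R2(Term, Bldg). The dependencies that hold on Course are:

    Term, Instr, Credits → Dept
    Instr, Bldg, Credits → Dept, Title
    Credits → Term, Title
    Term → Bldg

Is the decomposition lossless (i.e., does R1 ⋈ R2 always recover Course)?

Common attributes: R1 ∩ R2 = {Term}.
Closure of {Term}: Term → Bldg applies, adding Bldg. So (Term)⁺ = {Term, Bldg}.
This closure contains every attribute of R2, so R1 ∩ R2 → R2. The join is lossless.

Yes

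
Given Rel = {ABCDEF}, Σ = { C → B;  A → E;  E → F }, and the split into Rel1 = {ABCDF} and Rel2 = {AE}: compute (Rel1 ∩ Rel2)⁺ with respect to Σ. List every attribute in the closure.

Rel1 ∩ Rel2 = {A}.
A → E applies, adding E
E → F applies, adding F
Closure: {AEF}.

AEF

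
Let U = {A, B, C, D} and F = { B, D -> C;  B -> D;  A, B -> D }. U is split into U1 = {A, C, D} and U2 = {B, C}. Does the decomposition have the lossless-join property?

No

Common attributes: U1 ∩ U2 = {C}.
No dependency enlarges {C}, so (C)⁺ = {C}.
The closure contains neither all of U1 = {A, C, D} nor all of U2 = {B, C}, so the common attributes are not a superkey of either fragment. The join is lossy.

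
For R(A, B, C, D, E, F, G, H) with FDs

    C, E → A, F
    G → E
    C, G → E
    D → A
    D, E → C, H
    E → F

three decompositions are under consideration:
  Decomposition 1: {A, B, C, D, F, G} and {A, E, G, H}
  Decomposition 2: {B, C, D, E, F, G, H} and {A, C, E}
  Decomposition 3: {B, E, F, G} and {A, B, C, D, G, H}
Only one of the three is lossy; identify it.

Decomposition 1: common = {A, G}, closure = {A, E, F, G} → lossy.
Decomposition 2: common = {C, E}, closure = {A, C, E, F} → lossless.
Decomposition 3: common = {B, G}, closure = {B, E, F, G} → lossless.

Decomposition 1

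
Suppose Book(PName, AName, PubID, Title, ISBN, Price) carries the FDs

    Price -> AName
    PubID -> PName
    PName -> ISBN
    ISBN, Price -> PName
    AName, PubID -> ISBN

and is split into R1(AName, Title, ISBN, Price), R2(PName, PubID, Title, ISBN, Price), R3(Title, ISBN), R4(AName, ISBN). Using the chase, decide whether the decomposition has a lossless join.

Chase test. Columns are PName, AName, PubID, Title, ISBN, Price; row i has aⱼ where attribute j ∈ Ri, else bᵢⱼ.
Initial tableau (one row per fragment):
  row 1: b11 a2 b13 a4 a5 a6
  row 2: a1 b22 a3 a4 a5 a6
  row 3: b31 b32 b33 a4 a5 b36
  row 4: b41 a2 b43 b44 a5 b46
Rows 1 and 2 agree on Price; apply Price→AName and equate their AName entries.
Rows 1 and 2 agree on ISBN, Price; apply ISBN, Price→PName and equate their PName entries.
Row 2 is now all distinguished symbols — the join is lossless.

Yes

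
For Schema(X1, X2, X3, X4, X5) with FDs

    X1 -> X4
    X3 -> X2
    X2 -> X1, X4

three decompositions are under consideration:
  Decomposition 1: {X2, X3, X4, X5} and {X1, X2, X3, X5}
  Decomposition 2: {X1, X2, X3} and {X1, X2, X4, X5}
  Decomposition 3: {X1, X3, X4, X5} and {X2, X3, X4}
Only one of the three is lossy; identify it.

Decomposition 2

Decomposition 1: common = {X2, X3, X5}, closure = {X1, X2, X3, X4, X5} → lossless.
Decomposition 2: common = {X1, X2}, closure = {X1, X2, X4} → lossy.
Decomposition 3: common = {X3, X4}, closure = {X1, X2, X3, X4} → lossless.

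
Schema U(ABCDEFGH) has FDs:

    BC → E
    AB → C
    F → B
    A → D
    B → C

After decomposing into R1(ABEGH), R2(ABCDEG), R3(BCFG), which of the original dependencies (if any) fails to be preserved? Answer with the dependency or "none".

none

BC → E lies within R2.
AB → C lies within R2.
F → B lies within R3.
A → D lies within R2.
B → C lies within R2.
Every dependency is enforceable on the fragments, so the decomposition is dependency-preserving.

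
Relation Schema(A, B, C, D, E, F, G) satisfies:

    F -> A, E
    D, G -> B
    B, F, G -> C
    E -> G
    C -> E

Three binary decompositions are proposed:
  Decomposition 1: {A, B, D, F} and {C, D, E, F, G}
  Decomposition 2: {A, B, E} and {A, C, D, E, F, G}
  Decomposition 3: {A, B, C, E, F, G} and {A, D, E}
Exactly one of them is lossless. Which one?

Decomposition 1: common = {D, F}, closure = {A, B, C, D, E, F, G} → lossless.
Decomposition 2: common = {A, E}, closure = {A, E, G} → lossy.
Decomposition 3: common = {A, E}, closure = {A, E, G} → lossy.

Decomposition 1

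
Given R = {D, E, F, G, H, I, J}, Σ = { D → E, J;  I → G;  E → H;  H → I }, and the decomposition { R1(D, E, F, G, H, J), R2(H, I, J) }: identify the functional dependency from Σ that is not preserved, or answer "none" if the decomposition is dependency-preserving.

I → G

Check I → G: no single fragment contains all of {G, I}, and the restricted closure of {I} across the fragments never reaches {G}.
D → E, J is preserved.
E → H is preserved.
H → I is preserved.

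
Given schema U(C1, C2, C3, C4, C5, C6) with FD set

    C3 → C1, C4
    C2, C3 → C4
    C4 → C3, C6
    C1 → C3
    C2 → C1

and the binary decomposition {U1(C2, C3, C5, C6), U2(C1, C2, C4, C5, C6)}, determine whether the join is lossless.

Yes

Common attributes: U1 ∩ U2 = {C2, C5, C6}.
Closure of {C2, C5, C6}: C2 → C1 applies, adding C1; C1 → C3 applies, adding C3; C3 → C1, C4 applies, adding C4. So (C2, C5, C6)⁺ = {C1, C2, C3, C4, C5, C6}.
This closure contains every attribute of U1, so U1 ∩ U2 → U1. The join is lossless.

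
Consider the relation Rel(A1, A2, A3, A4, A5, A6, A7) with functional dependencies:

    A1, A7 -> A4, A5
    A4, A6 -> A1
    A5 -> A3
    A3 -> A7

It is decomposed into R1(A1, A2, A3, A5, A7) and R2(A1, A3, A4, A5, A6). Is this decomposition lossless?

No

Common attributes: R1 ∩ R2 = {A1, A3, A5}.
Closure of {A1, A3, A5}: A3 → A7 applies, adding A7; A1, A7 → A4, A5 applies, adding A4. So (A1, A3, A5)⁺ = {A1, A3, A4, A5, A7}.
The closure contains neither all of R1 = {A1, A2, A3, A5, A7} nor all of R2 = {A1, A3, A4, A5, A6}, so the common attributes are not a superkey of either fragment. The join is lossy.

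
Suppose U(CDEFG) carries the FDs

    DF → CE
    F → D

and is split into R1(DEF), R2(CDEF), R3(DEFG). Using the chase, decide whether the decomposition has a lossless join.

Chase test. Columns are CDEFG; row i has aⱼ where attribute j ∈ Ri, else bᵢⱼ.
Initial tableau (one row per fragment):
  row 1: b11 a2 a3 a4 b15
  row 2: a1 a2 a3 a4 b25
  row 3: b31 a2 a3 a4 a5
Rows 1 and 2 agree on DF; apply DF→CE and equate their CE entries.
Rows 1 and 3 agree on DF; apply DF→CE and equate their CE entries.
Row 3 is now all distinguished symbols — the join is lossless.

Yes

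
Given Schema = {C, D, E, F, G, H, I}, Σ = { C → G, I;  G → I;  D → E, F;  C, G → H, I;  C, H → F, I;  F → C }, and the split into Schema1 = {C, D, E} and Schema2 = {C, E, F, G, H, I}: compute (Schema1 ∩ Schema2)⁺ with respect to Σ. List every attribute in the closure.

C, E, F, G, H, I

Schema1 ∩ Schema2 = {C, E}.
C → G, I applies, adding G, I
C, G → H, I applies, adding H
C, H → F, I applies, adding F
Closure: {C, E, F, G, H, I}.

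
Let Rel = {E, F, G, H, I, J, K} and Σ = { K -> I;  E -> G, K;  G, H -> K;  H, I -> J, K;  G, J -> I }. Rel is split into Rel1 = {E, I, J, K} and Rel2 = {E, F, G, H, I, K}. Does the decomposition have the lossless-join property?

No

Common attributes: Rel1 ∩ Rel2 = {E, I, K}.
Closure of {E, I, K}: E → G, K applies, adding G. So (E, I, K)⁺ = {E, G, I, K}.
The closure contains neither all of Rel1 = {E, I, J, K} nor all of Rel2 = {E, F, G, H, I, K}, so the common attributes are not a superkey of either fragment. The join is lossy.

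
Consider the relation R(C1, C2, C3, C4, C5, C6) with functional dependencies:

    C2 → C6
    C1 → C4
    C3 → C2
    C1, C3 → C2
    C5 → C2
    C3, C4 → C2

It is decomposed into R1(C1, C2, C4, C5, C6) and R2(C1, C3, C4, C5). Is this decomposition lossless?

Common attributes: R1 ∩ R2 = {C1, C4, C5}.
Closure of {C1, C4, C5}: C5 → C2 applies, adding C2; C2 → C6 applies, adding C6. So (C1, C4, C5)⁺ = {C1, C2, C4, C5, C6}.
This closure contains every attribute of R1, so R1 ∩ R2 → R1. The join is lossless.

Yes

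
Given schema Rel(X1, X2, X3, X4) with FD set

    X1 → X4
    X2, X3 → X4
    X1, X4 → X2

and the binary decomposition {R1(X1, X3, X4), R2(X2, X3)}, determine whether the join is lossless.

No

Common attributes: R1 ∩ R2 = {X3}.
No dependency enlarges {X3}, so (X3)⁺ = {X3}.
The closure contains neither all of R1 = {X1, X3, X4} nor all of R2 = {X2, X3}, so the common attributes are not a superkey of either fragment. The join is lossy.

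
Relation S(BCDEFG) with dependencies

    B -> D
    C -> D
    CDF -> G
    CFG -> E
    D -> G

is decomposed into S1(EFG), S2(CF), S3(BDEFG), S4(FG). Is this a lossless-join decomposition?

Chase test. Columns are BCDEFG; row i has aⱼ where attribute j ∈ Si, else bᵢⱼ.
Initial tableau (one row per fragment):
  row 1: b11 b12 b13 a4 a5 a6
  row 2: b21 a2 b23 b24 a5 b26
  row 3: a1 b32 a3 a4 a5 a6
  row 4: b41 b42 b43 b44 a5 a6
No row becomes fully distinguished — the join is lossy.

No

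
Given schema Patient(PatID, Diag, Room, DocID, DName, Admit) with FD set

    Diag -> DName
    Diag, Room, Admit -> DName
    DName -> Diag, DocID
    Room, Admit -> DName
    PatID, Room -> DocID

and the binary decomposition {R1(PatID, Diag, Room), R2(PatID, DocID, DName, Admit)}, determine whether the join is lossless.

No

Common attributes: R1 ∩ R2 = {PatID}.
No dependency enlarges {PatID}, so (PatID)⁺ = {PatID}.
The closure contains neither all of R1 = {PatID, Diag, Room} nor all of R2 = {PatID, DocID, DName, Admit}, so the common attributes are not a superkey of either fragment. The join is lossy.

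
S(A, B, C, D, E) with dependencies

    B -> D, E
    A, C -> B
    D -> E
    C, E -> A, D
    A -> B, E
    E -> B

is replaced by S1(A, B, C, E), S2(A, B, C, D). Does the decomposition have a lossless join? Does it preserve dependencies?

lossless and dependency-preserving

Lossless test: (A, B, C)⁺ = {A, B, C, D, E}, which contains all of one fragment — lossless.
Dependency preservation: B → D, E; D → E; C, E → A, D are not contained in any single fragment, but the restricted closure of each left-hand side across the fragments still reaches the right-hand side; the remaining FDs each lie inside some fragment. All dependencies are preserved.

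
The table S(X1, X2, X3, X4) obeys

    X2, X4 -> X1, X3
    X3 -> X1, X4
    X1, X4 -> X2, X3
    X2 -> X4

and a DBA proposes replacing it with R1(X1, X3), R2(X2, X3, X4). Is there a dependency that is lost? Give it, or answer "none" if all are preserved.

Check X1, X4 → X2, X3: no single fragment contains all of {X1, X2, X3, X4}, and the restricted closure of {X1, X4} across the fragments never reaches {X2, X3}.
X2, X4 → X1, X3 is preserved.
X3 → X1, X4 is preserved.
X2 → X4 is preserved.

X1, X4 -> X2, X3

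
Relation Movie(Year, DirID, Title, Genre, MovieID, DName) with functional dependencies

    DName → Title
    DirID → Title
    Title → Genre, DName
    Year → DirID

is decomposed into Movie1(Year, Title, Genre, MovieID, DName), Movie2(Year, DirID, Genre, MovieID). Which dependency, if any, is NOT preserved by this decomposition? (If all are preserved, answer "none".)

DirID → Title

Check DirID → Title: no single fragment contains all of {DirID, Title}, and the restricted closure of {DirID} across the fragments never reaches {Title}.
DName → Title is preserved.
Title → Genre, DName is preserved.
Year → DirID is preserved.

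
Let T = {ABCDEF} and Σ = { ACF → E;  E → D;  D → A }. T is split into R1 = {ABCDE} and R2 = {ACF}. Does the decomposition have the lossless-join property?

No

Common attributes: R1 ∩ R2 = {AC}.
No dependency enlarges {AC}, so (AC)⁺ = {AC}.
The closure contains neither all of R1 = {ABCDE} nor all of R2 = {ACF}, so the common attributes are not a superkey of either fragment. The join is lossy.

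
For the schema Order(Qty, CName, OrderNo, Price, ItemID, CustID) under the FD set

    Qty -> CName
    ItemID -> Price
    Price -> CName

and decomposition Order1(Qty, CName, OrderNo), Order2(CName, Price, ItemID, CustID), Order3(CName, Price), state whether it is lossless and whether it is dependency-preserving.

lossy but dependency-preserving

Lossless test (chase): applying each FD to every pair of rows produces no changes in the tableau, so no row becomes fully distinguished — the join is lossy.
Dependency preservation: every FD's attributes lie within a single fragment, so each can be enforced locally — preserved.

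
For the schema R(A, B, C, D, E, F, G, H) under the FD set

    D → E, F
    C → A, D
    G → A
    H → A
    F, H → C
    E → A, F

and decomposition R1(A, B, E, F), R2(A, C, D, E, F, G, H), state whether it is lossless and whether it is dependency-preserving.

Lossless test: (A, E, F)⁺ = {A, E, F}, which is a superkey of neither fragment — lossy.
Dependency preservation: every FD's attributes lie within a single fragment, so each can be enforced locally — preserved.

lossy but dependency-preserving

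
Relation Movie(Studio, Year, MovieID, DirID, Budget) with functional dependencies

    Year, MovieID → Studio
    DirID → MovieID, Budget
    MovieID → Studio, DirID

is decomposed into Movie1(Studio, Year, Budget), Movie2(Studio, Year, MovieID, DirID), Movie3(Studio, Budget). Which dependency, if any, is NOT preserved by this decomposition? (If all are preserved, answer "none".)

Check DirID → MovieID, Budget: no single fragment contains all of {MovieID, DirID, Budget}, and the restricted closure of {DirID} across the fragments never reaches {MovieID, Budget}.
Year, MovieID → Studio is preserved.
MovieID → Studio, DirID is preserved.

DirID → MovieID, Budget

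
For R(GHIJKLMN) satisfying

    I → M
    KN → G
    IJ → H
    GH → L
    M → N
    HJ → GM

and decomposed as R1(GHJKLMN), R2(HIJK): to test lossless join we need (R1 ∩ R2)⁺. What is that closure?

R1 ∩ R2 = {HJK}.
HJ → GM applies, adding GM
GH → L applies, adding L
M → N applies, adding N
Closure: {GHJKLMN}.

GHJKLMN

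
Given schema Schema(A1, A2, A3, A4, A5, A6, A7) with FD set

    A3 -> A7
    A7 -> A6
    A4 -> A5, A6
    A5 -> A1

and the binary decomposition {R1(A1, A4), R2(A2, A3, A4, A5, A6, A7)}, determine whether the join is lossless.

Common attributes: R1 ∩ R2 = {A4}.
Closure of {A4}: A4 → A5, A6 applies, adding A5, A6; A5 → A1 applies, adding A1. So (A4)⁺ = {A1, A4, A5, A6}.
This closure contains every attribute of R1, so R1 ∩ R2 → R1. The join is lossless.

Yes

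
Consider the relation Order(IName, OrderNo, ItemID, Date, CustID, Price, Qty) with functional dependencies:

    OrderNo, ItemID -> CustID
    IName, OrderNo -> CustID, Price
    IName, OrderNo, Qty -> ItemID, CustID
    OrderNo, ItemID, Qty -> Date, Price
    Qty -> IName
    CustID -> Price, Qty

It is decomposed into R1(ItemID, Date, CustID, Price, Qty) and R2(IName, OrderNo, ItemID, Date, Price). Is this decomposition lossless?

Common attributes: R1 ∩ R2 = {ItemID, Date, Price}.
No dependency enlarges {ItemID, Date, Price}, so (ItemID, Date, Price)⁺ = {ItemID, Date, Price}.
The closure contains neither all of R1 = {ItemID, Date, CustID, Price, Qty} nor all of R2 = {IName, OrderNo, ItemID, Date, Price}, so the common attributes are not a superkey of either fragment. The join is lossy.

No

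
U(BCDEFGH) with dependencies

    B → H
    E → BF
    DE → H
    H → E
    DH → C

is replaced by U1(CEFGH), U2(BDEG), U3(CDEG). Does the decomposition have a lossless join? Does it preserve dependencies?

Lossless test (chase): Rows 1 and 2 agree on E; apply E→BF and equate their BF entries. Rows 1 and 3 agree on E; apply E→BF and equate their BF entries. Rows 2 and 3 agree on DE; apply DE→H and equate their H entries. Rows 2 and 3 agree on DH; apply DH→C and equate their C entries. Rows 1 and 2 agree on B; apply B→H and equate their H entries. Row 2 is now all distinguished symbols — the join is lossless.
Dependency preservation: B → H; E → BF; DE → H; DH → C are not contained in any single fragment, but the restricted closure of each left-hand side across the fragments still reaches the right-hand side; the remaining FDs each lie inside some fragment. All dependencies are preserved.

lossless and dependency-preserving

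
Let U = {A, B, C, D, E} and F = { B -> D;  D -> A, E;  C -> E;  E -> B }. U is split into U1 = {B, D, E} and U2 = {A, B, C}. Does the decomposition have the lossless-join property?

Common attributes: U1 ∩ U2 = {B}.
Closure of {B}: B → D applies, adding D; D → A, E applies, adding A, E. So (B)⁺ = {A, B, D, E}.
This closure contains every attribute of U1, so U1 ∩ U2 → U1. The join is lossless.

Yes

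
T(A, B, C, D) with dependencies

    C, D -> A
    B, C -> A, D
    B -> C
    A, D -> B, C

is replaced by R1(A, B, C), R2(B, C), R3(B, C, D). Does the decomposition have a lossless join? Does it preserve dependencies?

Lossless test (chase): Rows 1 and 2 agree on B, C; apply B, C→A, D and equate their A, D entries. Rows 1 and 3 agree on B, C; apply B, C→A, D and equate their A, D entries. Row 1 is now all distinguished symbols — the join is lossless.
Dependency preservation: the restricted closure of {A, D} across the fragments never reaches {B, C}, so A, D → B, C cannot be enforced without a join — not preserved.

lossless but not dependency-preserving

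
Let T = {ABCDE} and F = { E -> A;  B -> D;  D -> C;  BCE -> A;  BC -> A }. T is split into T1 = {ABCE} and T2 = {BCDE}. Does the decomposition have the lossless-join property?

Yes

Common attributes: T1 ∩ T2 = {BCE}.
Closure of {BCE}: E → A applies, adding A; B → D applies, adding D. So (BCE)⁺ = {ABCDE}.
This closure contains every attribute of T1, so T1 ∩ T2 → T1. The join is lossless.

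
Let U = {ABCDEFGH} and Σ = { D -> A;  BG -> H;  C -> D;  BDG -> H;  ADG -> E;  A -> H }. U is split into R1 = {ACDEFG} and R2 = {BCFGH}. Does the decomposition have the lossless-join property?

Common attributes: R1 ∩ R2 = {CFG}.
Closure of {CFG}: C → D applies, adding D; D → A applies, adding A; ADG → E applies, adding E; A → H applies, adding H. So (CFG)⁺ = {ACDEFGH}.
This closure contains every attribute of R1, so R1 ∩ R2 → R1. The join is lossless.

Yes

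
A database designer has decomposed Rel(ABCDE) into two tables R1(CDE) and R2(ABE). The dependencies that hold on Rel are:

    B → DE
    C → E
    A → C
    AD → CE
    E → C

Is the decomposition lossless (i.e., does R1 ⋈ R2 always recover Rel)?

No

Common attributes: R1 ∩ R2 = {E}.
Closure of {E}: E → C applies, adding C. So (E)⁺ = {CE}.
The closure contains neither all of R1 = {CDE} nor all of R2 = {ABE}, so the common attributes are not a superkey of either fragment. The join is lossy.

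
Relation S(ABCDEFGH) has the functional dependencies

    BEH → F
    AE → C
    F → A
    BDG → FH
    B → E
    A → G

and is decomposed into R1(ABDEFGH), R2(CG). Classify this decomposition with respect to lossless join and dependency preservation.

lossy and not dependency-preserving

Lossless test: (G)⁺ = {G}, which is a superkey of neither fragment — lossy.
Dependency preservation: the restricted closure of {AE} across the fragments never reaches {C}, so AE → C cannot be enforced without a join — not preserved.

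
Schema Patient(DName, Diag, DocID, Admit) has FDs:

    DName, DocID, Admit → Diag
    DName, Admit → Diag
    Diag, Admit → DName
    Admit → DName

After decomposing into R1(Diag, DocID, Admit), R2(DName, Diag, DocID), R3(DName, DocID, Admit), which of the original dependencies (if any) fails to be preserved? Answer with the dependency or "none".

none

DName, DocID, Admit → Diag: restricted closure across fragments reaches Diag.
DName, Admit → Diag: restricted closure across fragments reaches Diag.
Diag, Admit → DName: restricted closure across fragments reaches DName.
Admit → DName lies within R3.
Every dependency is enforceable on the fragments, so the decomposition is dependency-preserving.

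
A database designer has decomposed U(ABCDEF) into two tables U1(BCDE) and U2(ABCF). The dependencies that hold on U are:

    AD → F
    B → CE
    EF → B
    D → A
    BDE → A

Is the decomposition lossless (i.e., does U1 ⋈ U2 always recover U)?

Common attributes: U1 ∩ U2 = {BC}.
Closure of {BC}: B → CE applies, adding E. So (BC)⁺ = {BCE}.
The closure contains neither all of U1 = {BCDE} nor all of U2 = {ABCF}, so the common attributes are not a superkey of either fragment. The join is lossy.

No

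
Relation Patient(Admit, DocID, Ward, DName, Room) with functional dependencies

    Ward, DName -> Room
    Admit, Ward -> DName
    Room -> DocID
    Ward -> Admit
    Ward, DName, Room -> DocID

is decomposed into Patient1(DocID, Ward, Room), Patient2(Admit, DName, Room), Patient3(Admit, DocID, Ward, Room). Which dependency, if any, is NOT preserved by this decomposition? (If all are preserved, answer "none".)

Check Admit, Ward → DName: no single fragment contains all of {Admit, Ward, DName}, and the restricted closure of {Admit, Ward} across the fragments never reaches {DName}.
Ward, DName → Room is preserved.
Room → DocID is preserved.
Ward → Admit is preserved.
Ward, DName, Room → DocID is preserved.

Admit, Ward -> DName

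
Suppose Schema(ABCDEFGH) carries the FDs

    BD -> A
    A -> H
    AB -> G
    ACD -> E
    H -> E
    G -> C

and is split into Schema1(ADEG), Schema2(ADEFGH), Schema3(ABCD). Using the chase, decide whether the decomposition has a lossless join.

No

Chase test. Columns are ABCDEFGH; row i has aⱼ where attribute j ∈ Schemai, else bᵢⱼ.
Initial tableau (one row per fragment):
  row 1: a1 b12 b13 a4 a5 b16 a7 b18
  row 2: a1 b22 b23 a4 a5 a6 a7 a8
  row 3: a1 a2 a3 a4 b35 b36 b37 b38
Rows 1 and 2 agree on A; apply A→H and equate their H entries.
Rows 1 and 3 agree on A; apply A→H and equate their H entries.
Rows 1 and 3 agree on H; apply H→E and equate their E entries.
Rows 1 and 2 agree on G; apply G→C and equate their C entries.
No row becomes fully distinguished — the join is lossy.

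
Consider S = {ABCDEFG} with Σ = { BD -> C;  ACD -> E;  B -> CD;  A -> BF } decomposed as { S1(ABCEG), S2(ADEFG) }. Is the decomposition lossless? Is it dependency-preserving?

Lossless test: (AEG)⁺ = {ABCDEFG}, which contains all of one fragment — lossless.
Dependency preservation: the restricted closure of {B} across the fragments never reaches {CD}, so B → CD cannot be enforced without a join — not preserved.

lossless but not dependency-preserving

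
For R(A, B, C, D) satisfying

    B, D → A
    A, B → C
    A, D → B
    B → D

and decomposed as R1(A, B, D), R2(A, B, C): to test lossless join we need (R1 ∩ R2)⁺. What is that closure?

R1 ∩ R2 = {A, B}.
A, B → C applies, adding C
B → D applies, adding D
Closure: {A, B, C, D}.

A, B, C, D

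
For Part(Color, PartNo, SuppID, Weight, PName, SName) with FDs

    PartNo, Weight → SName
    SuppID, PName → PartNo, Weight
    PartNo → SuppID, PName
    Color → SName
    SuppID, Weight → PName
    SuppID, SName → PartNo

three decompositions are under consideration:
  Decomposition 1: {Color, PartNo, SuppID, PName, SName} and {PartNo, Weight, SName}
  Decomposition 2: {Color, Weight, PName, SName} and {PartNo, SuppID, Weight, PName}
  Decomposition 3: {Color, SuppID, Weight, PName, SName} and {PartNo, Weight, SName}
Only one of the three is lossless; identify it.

Decomposition 1: common = {PartNo, SName}, closure = {PartNo, SuppID, Weight, PName, SName} → lossless.
Decomposition 2: common = {Weight, PName}, closure = {Weight, PName} → lossy.
Decomposition 3: common = {Weight, SName}, closure = {Weight, SName} → lossy.

Decomposition 1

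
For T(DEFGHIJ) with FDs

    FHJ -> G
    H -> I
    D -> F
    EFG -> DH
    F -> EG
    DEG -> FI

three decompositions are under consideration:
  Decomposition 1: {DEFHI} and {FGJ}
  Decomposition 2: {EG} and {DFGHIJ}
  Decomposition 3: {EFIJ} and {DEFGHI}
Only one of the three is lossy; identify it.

Decomposition 1: common = {F}, closure = {DEFGHI} → lossless.
Decomposition 2: common = {G}, closure = {G} → lossy.
Decomposition 3: common = {EFI}, closure = {DEFGHI} → lossless.

Decomposition 2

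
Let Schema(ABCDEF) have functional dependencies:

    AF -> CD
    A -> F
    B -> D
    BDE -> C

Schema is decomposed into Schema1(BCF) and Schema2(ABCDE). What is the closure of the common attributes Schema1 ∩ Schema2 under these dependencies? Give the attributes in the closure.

Schema1 ∩ Schema2 = {BC}.
B → D applies, adding D
Closure: {BCD}.

BCD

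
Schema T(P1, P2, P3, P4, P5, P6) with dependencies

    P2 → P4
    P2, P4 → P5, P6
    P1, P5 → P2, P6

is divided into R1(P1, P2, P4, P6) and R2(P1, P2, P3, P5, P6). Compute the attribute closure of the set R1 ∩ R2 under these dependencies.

R1 ∩ R2 = {P1, P2, P6}.
P2 → P4 applies, adding P4
P2, P4 → P5, P6 applies, adding P5
Closure: {P1, P2, P4, P5, P6}.

P1, P2, P4, P5, P6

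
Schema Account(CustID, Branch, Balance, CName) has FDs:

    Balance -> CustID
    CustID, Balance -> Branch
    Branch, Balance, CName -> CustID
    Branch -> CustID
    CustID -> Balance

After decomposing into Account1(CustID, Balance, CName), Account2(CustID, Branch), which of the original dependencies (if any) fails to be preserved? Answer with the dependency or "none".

Balance → CustID lies within Account1.
CustID, Balance → Branch: restricted closure across fragments reaches Branch.
Branch, Balance, CName → CustID: restricted closure across fragments reaches CustID.
Branch → CustID lies within Account2.
CustID → Balance lies within Account1.
Every dependency is enforceable on the fragments, so the decomposition is dependency-preserving.

none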